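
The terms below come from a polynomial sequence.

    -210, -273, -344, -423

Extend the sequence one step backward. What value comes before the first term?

D1: -63, -71, -79
D2: -8, -8
The second differences are constant at -8.
Work back: -63 + 8 = -55;  -210 + 55 = -155

-155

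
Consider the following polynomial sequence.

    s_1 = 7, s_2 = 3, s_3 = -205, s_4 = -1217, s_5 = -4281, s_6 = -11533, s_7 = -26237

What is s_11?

-4 , -208 , -1012 , -3064 , -7252 , -14704
-204 , -804 , -2052 , -4188 , -7452
-600 , -1248 , -2136 , -3264
-648 , -888 , -1128
-240 , -240
Constant fifth difference = -240, so extend:
-1128 − 240 = -1368;  -3264 − 1368 = -4632;  -7452 − 4632 = -12084;  -14704 − 12084 = -26788;  -26237 − 26788 = -53025
-1368 − 240 = -1608;  -4632 − 1608 = -6240;  -12084 − 6240 = -18324;  -26788 − 18324 = -45112;  -53025 − 45112 = -98137
-1608 − 240 = -1848;  -6240 − 1848 = -8088;  -18324 − 8088 = -26412;  -45112 − 26412 = -71524;  -98137 − 71524 = -169661
-1848 − 240 = -2088;  -8088 − 2088 = -10176;  -26412 − 10176 = -36588;  -71524 − 36588 = -108112;  -169661 − 108112 = -277773

-277773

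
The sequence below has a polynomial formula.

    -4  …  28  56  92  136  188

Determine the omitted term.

8

Using the last 5 terms:
Δ: 28, 36, 44, 52
Δ²: 8, 8, 8
Constant second difference = 8.
Extend backward: 28 − 8 = 20;  28 − 20 = 8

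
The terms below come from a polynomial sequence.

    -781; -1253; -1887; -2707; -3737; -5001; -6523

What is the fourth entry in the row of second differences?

Δ: -472, -634, -820, -1030, -1264, -1522
Δ²: -162, -186, -210, -234, -258
Δ³: -24, -24, -24, -24

-234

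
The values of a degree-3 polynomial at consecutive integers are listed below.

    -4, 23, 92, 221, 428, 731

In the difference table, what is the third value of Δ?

129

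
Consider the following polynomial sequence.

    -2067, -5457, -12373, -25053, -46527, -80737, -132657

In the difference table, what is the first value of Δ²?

-3526

First differences: -3390, -6916, -12680, -21474, -34210, -51920
Second differences: -3526, -5764, -8794, -12736, -17710
Third differences: -2238, -3030, -3942, -4974
Fourth differences: -792, -912, -1032
Fifth differences: -120, -120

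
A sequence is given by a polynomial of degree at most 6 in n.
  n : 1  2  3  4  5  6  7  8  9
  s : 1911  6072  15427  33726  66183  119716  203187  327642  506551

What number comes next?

Δ: 4161 , 9355 , 18299 , 32457 , 53533 , 83471 , 124455 , 178909
Δ²: 5194 , 8944 , 14158 , 21076 , 29938 , 40984 , 54454
Δ³: 3750 , 5214 , 6918 , 8862 , 11046 , 13470
Δ⁴: 1464 , 1704 , 1944 , 2184 , 2424
Δ⁵: 240 , 240 , 240 , 240
Fifth differences constant at 240.
2424 + 240 = 2664;  13470 + 2664 = 16134;  54454 + 16134 = 70588;  178909 + 70588 = 249497;  506551 + 249497 = 756048

756048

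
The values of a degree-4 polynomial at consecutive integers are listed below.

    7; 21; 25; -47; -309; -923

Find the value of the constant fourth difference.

-48

D1: 14, 4, -72, -262, -614
D2: -10, -76, -190, -352
D3: -66, -114, -162
D4: -48, -48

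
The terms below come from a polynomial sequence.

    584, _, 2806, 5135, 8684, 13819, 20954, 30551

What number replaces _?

Using the last 6 terms:
First differences: 2329, 3549, 5135, 7135, 9597
Second differences: 1220, 1586, 2000, 2462
Third differences: 366, 414, 462
Fourth differences: 48, 48
Constant fourth difference = 48.
Extend backward: 366 − 48 = 318;  1220 − 318 = 902;  2329 − 902 = 1427;  2806 − 1427 = 1379

1379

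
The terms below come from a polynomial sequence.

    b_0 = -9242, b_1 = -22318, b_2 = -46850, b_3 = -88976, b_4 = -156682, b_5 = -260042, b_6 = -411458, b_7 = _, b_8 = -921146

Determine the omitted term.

Using the first 7 terms:
-13076, -24532, -42126, -67706, -103360, -151416
-11456, -17594, -25580, -35654, -48056
-6138, -7986, -10074, -12402
-1848, -2088, -2328
-240, -240
Constant fifth difference = -240.
Extend forward: -2328 − 240 = -2568;  -12402 − 2568 = -14970;  -48056 − 14970 = -63026;  -151416 − 63026 = -214442;  -411458 − 214442 = -625900

-625900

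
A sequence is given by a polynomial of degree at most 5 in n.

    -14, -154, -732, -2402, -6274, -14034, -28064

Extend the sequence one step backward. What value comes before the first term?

Δ: -140  -578  -1670  -3872  -7760  -14030
Δ²: -438  -1092  -2202  -3888  -6270
Δ³: -654  -1110  -1686  -2382
Δ⁴: -456  -576  -696
Δ⁵: -120  -120
The fifth differences are constant at -120.
Work back: -456 + 120 = -336;  -654 + 336 = -318;  -438 + 318 = -120;  -140 + 120 = -20;  -14 + 20 = 6

6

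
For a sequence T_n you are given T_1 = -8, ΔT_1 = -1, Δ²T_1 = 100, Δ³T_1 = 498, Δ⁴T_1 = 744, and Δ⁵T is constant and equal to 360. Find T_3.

Build the table forward from the leading diagonal:
Fifth differences: 360, 360, 360
Fourth differences: 744, 1104, 1464
Third differences: 498, 1242, 2346
Second differences: 100, 598, 1840
First differences: -1, 99, 697
T: -8, -9, 90

90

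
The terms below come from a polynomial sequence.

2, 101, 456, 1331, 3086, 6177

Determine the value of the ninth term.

29466

First differences: 99  355  875  1755  3091
Second differences: 256  520  880  1336
Third differences: 264  360  456
Fourth differences: 96  96
Fourth differences constant at 96.
456 + 96 = 552;  1336 + 552 = 1888;  3091 + 1888 = 4979;  6177 + 4979 = 11156
552 + 96 = 648;  1888 + 648 = 2536;  4979 + 2536 = 7515;  11156 + 7515 = 18671
648 + 96 = 744;  2536 + 744 = 3280;  7515 + 3280 = 10795;  18671 + 10795 = 29466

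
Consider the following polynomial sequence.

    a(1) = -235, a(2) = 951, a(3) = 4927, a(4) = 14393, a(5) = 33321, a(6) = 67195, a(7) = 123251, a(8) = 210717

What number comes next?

341053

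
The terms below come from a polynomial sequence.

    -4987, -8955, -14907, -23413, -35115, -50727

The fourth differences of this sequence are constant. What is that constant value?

First differences: -3968, -5952, -8506, -11702, -15612
Second differences: -1984, -2554, -3196, -3910
Third differences: -570, -642, -714
Fourth differences: -72, -72

-72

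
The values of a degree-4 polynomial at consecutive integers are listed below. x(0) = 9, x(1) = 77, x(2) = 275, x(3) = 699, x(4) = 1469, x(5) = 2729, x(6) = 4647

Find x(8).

11249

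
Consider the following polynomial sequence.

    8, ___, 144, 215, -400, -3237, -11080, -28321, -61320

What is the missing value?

Using the last 7 terms:
Δ: 71  -615  -2837  -7843  -17241  -32999
Δ²: -686  -2222  -5006  -9398  -15758
Δ³: -1536  -2784  -4392  -6360
Δ⁴: -1248  -1608  -1968
Δ⁵: -360  -360
Constant fifth difference = -360.
Extend backward: -1248 + 360 = -888;  -1536 + 888 = -648;  -686 + 648 = -38;  71 + 38 = 109;  144 − 109 = 35

35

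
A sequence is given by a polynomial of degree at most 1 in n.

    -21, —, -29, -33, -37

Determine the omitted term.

-25

Using the last 3 terms:
-4, -4
Constant first difference = -4.
Extend backward: -29 + 4 = -25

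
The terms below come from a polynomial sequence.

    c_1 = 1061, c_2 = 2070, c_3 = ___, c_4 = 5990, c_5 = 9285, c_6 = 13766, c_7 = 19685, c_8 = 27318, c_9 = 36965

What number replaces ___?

3653

Using the last 6 terms:
D1: 3295  4481  5919  7633  9647
D2: 1186  1438  1714  2014
D3: 252  276  300
D4: 24  24
Constant fourth difference = 24.
Extend backward: 252 − 24 = 228;  1186 − 228 = 958;  3295 − 958 = 2337;  5990 − 2337 = 3653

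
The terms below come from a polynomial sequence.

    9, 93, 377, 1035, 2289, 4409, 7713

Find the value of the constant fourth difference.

48

D1: 84, 284, 658, 1254, 2120, 3304
D2: 200, 374, 596, 866, 1184
D3: 174, 222, 270, 318
D4: 48, 48, 48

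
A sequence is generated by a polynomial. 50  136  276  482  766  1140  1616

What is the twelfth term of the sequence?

5946

86, 140, 206, 284, 374, 476
54, 66, 78, 90, 102
12, 12, 12, 12
The third differences are constant (12).
102 + 12 = 114;  476 + 114 = 590;  1616 + 590 = 2206
114 + 12 = 126;  590 + 126 = 716;  2206 + 716 = 2922
126 + 12 = 138;  716 + 138 = 854;  2922 + 854 = 3776
138 + 12 = 150;  854 + 150 = 1004;  3776 + 1004 = 4780
150 + 12 = 162;  1004 + 162 = 1166;  4780 + 1166 = 5946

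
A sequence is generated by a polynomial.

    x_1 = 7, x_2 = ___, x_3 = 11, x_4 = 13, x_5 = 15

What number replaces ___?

9

Using the last 3 terms:
Δ: 2  2
Constant first difference = 2.
Extend backward: 11 − 2 = 9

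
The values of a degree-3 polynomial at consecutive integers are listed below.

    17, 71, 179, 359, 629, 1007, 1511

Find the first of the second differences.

54

First differences: 54, 108, 180, 270, 378, 504
Second differences: 54, 72, 90, 108, 126
Third differences: 18, 18, 18, 18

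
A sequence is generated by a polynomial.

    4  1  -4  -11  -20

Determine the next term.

-31

-3 , -5 , -7 , -9
-2 , -2 , -2
Constant second difference = -2, so extend:
-9 − 2 = -11;  -20 − 11 = -31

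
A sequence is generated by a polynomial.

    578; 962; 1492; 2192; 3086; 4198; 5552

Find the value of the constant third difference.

24

Δ: 384, 530, 700, 894, 1112, 1354
Δ²: 146, 170, 194, 218, 242
Δ³: 24, 24, 24, 24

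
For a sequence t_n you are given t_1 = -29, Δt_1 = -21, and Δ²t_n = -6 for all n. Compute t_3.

Build the table forward from the leading diagonal:
Δ²: -6  -6  -6
Δ: -21  -27  -33
t: -29  -50  -77

-77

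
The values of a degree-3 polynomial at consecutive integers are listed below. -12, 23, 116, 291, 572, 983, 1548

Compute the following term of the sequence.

35, 93, 175, 281, 411, 565
58, 82, 106, 130, 154
24, 24, 24, 24
The third differences are constant (24).
154 + 24 = 178;  565 + 178 = 743;  1548 + 743 = 2291

2291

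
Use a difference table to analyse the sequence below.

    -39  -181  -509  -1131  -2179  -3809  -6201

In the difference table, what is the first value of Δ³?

-108

First differences: -142, -328, -622, -1048, -1630, -2392
Second differences: -186, -294, -426, -582, -762
Third differences: -108, -132, -156, -180
Fourth differences: -24, -24, -24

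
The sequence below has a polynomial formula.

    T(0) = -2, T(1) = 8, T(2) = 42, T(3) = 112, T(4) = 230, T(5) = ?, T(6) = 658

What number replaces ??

408

Using the first 5 terms:
Δ: 10  34  70  118
Δ²: 24  36  48
Δ³: 12  12
Constant third difference = 12.
Extend forward: 48 + 12 = 60;  118 + 60 = 178;  230 + 178 = 408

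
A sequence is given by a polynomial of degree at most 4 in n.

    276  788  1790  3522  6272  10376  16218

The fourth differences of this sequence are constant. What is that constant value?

First differences: 512, 1002, 1732, 2750, 4104, 5842
Second differences: 490, 730, 1018, 1354, 1738
Third differences: 240, 288, 336, 384
Fourth differences: 48, 48, 48

48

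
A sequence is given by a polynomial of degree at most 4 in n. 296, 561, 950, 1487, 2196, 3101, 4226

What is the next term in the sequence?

265, 389, 537, 709, 905, 1125
124, 148, 172, 196, 220
24, 24, 24, 24
Constant third difference = 24, so extend:
220 + 24 = 244;  1125 + 244 = 1369;  4226 + 1369 = 5595

5595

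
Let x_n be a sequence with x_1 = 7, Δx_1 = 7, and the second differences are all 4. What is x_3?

25

Build the table forward from the leading diagonal:
Δ²: 4, 4, 4
Δ: 7, 11, 15
x: 7, 14, 25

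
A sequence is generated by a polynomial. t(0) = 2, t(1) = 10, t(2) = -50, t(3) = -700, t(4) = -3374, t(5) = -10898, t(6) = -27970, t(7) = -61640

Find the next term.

-121790

D1: 8, -60, -650, -2674, -7524, -17072, -33670
D2: -68, -590, -2024, -4850, -9548, -16598
D3: -522, -1434, -2826, -4698, -7050
D4: -912, -1392, -1872, -2352
D5: -480, -480, -480
The fifth differences are constant (-480).
-2352 − 480 = -2832;  -7050 − 2832 = -9882;  -16598 − 9882 = -26480;  -33670 − 26480 = -60150;  -61640 − 60150 = -121790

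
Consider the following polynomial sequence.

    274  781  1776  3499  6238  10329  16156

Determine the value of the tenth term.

507 , 995 , 1723 , 2739 , 4091 , 5827
488 , 728 , 1016 , 1352 , 1736
240 , 288 , 336 , 384
48 , 48 , 48
Constant fourth difference = 48, so extend:
384 + 48 = 432;  1736 + 432 = 2168;  5827 + 2168 = 7995;  16156 + 7995 = 24151
432 + 48 = 480;  2168 + 480 = 2648;  7995 + 2648 = 10643;  24151 + 10643 = 34794
480 + 48 = 528;  2648 + 528 = 3176;  10643 + 3176 = 13819;  34794 + 13819 = 48613

48613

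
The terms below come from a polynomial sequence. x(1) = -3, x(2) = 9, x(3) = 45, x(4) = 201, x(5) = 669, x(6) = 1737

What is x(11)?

32877

First differences: 12  36  156  468  1068
Second differences: 24  120  312  600
Third differences: 96  192  288
Fourth differences: 96  96
Fourth differences constant at 96.
288 + 96 = 384;  600 + 384 = 984;  1068 + 984 = 2052;  1737 + 2052 = 3789
384 + 96 = 480;  984 + 480 = 1464;  2052 + 1464 = 3516;  3789 + 3516 = 7305
480 + 96 = 576;  1464 + 576 = 2040;  3516 + 2040 = 5556;  7305 + 5556 = 12861
576 + 96 = 672;  2040 + 672 = 2712;  5556 + 2712 = 8268;  12861 + 8268 = 21129
672 + 96 = 768;  2712 + 768 = 3480;  8268 + 3480 = 11748;  21129 + 11748 = 32877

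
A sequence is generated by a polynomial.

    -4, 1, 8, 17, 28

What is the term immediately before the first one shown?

-7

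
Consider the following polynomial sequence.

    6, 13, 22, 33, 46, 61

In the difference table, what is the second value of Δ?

9

Δ: 7, 9, 11, 13, 15
Δ²: 2, 2, 2, 2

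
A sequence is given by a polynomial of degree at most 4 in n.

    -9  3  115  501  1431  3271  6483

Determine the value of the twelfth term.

D1: 12  112  386  930  1840  3212
D2: 100  274  544  910  1372
D3: 174  270  366  462
D4: 96  96  96
Constant fourth difference = 96, so extend:
462 + 96 = 558;  1372 + 558 = 1930;  3212 + 1930 = 5142;  6483 + 5142 = 11625
558 + 96 = 654;  1930 + 654 = 2584;  5142 + 2584 = 7726;  11625 + 7726 = 19351
654 + 96 = 750;  2584 + 750 = 3334;  7726 + 3334 = 11060;  19351 + 11060 = 30411
750 + 96 = 846;  3334 + 846 = 4180;  11060 + 4180 = 15240;  30411 + 15240 = 45651
846 + 96 = 942;  4180 + 942 = 5122;  15240 + 5122 = 20362;  45651 + 20362 = 66013

66013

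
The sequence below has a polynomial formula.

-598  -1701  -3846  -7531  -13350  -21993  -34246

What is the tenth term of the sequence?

-101965

-1103 , -2145 , -3685 , -5819 , -8643 , -12253
-1042 , -1540 , -2134 , -2824 , -3610
-498 , -594 , -690 , -786
-96 , -96 , -96
Fourth differences constant at -96.
-786 − 96 = -882;  -3610 − 882 = -4492;  -12253 − 4492 = -16745;  -34246 − 16745 = -50991
-882 − 96 = -978;  -4492 − 978 = -5470;  -16745 − 5470 = -22215;  -50991 − 22215 = -73206
-978 − 96 = -1074;  -5470 − 1074 = -6544;  -22215 − 6544 = -28759;  -73206 − 28759 = -101965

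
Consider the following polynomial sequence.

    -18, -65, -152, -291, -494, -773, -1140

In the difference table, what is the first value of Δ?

-47

First differences: -47, -87, -139, -203, -279, -367
Second differences: -40, -52, -64, -76, -88
Third differences: -12, -12, -12, -12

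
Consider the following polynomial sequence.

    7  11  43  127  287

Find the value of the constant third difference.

Δ: 4, 32, 84, 160
Δ²: 28, 52, 76
Δ³: 24, 24

24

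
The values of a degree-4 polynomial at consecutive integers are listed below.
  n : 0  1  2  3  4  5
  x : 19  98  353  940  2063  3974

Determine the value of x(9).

26218

79, 255, 587, 1123, 1911
176, 332, 536, 788
156, 204, 252
48, 48
Constant fourth difference = 48, so extend:
252 + 48 = 300;  788 + 300 = 1088;  1911 + 1088 = 2999;  3974 + 2999 = 6973
300 + 48 = 348;  1088 + 348 = 1436;  2999 + 1436 = 4435;  6973 + 4435 = 11408
348 + 48 = 396;  1436 + 396 = 1832;  4435 + 1832 = 6267;  11408 + 6267 = 17675
396 + 48 = 444;  1832 + 444 = 2276;  6267 + 2276 = 8543;  17675 + 8543 = 26218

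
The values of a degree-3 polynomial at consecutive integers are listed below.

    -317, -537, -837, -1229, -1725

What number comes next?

-2337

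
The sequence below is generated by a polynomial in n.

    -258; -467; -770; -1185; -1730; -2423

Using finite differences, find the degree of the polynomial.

First differences: -209, -303, -415, -545, -693
Second differences: -94, -112, -130, -148
Third differences: -18, -18, -18
The third differences are constant, so the polynomial has degree 3.

3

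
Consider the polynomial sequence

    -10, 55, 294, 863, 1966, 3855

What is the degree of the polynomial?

Δ: 65, 239, 569, 1103, 1889
Δ²: 174, 330, 534, 786
Δ³: 156, 204, 252
Δ⁴: 48, 48
The fourth differences are constant, so the polynomial has degree 4.

4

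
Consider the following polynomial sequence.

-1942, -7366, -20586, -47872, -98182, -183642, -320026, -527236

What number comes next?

First differences: -5424 , -13220 , -27286 , -50310 , -85460 , -136384 , -207210
Second differences: -7796 , -14066 , -23024 , -35150 , -50924 , -70826
Third differences: -6270 , -8958 , -12126 , -15774 , -19902
Fourth differences: -2688 , -3168 , -3648 , -4128
Fifth differences: -480 , -480 , -480
Constant fifth difference = -480, so extend:
-4128 − 480 = -4608;  -19902 − 4608 = -24510;  -70826 − 24510 = -95336;  -207210 − 95336 = -302546;  -527236 − 302546 = -829782

-829782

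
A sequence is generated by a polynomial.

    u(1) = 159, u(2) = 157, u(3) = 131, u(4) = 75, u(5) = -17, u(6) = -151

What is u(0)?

143

D1: -2  -26  -56  -92  -134
D2: -24  -30  -36  -42
D3: -6  -6  -6
The third differences are constant at -6.
Work back: -24 + 6 = -18;  -2 + 18 = 16;  159 − 16 = 143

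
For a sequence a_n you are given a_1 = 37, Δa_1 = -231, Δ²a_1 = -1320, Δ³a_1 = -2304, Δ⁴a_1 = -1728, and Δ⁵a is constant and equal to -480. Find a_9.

-315635

Build the table forward from the leading diagonal:
Fifth differences: -480, -480, -480, -480, -480, -480, -480, -480, -480
Fourth differences: -1728, -2208, -2688, -3168, -3648, -4128, -4608, -5088, -5568
Third differences: -2304, -4032, -6240, -8928, -12096, -15744, -19872, -24480, -29568
Second differences: -1320, -3624, -7656, -13896, -22824, -34920, -50664, -70536, -95016
First differences: -231, -1551, -5175, -12831, -26727, -49551, -84471, -135135, -205671
a: 37, -194, -1745, -6920, -19751, -46478, -96029, -180500, -315635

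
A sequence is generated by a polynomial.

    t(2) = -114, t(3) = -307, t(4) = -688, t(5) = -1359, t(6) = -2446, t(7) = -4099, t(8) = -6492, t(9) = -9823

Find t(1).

-31

First differences: -193  -381  -671  -1087  -1653  -2393  -3331
Second differences: -188  -290  -416  -566  -740  -938
Third differences: -102  -126  -150  -174  -198
Fourth differences: -24  -24  -24  -24
The fourth differences are constant at -24.
Work back: -102 + 24 = -78;  -188 + 78 = -110;  -193 + 110 = -83;  -114 + 83 = -31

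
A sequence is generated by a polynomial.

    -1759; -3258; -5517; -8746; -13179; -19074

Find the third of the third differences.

-258

Δ: -1499, -2259, -3229, -4433, -5895
Δ²: -760, -970, -1204, -1462
Δ³: -210, -234, -258
Δ⁴: -24, -24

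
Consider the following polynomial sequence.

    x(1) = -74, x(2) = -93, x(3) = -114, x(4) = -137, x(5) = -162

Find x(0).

-57

-19  -21  -23  -25
-2  -2  -2
The second differences are constant at -2.
Work back: -19 + 2 = -17;  -74 + 17 = -57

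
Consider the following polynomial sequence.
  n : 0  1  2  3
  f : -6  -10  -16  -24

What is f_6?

-60

D1: -4, -6, -8
D2: -2, -2
Second differences constant at -2.
-8 − 2 = -10;  -24 − 10 = -34
-10 − 2 = -12;  -34 − 12 = -46
-12 − 2 = -14;  -46 − 14 = -60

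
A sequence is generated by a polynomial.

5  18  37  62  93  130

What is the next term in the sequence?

Δ: 13  19  25  31  37
Δ²: 6  6  6  6
Constant second difference = 6, so extend:
37 + 6 = 43;  130 + 43 = 173

173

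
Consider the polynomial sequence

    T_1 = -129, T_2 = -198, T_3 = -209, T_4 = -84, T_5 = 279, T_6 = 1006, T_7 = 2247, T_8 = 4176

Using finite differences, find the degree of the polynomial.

Δ: -69, -11, 125, 363, 727, 1241, 1929
Δ²: 58, 136, 238, 364, 514, 688
Δ³: 78, 102, 126, 150, 174
Δ⁴: 24, 24, 24, 24
The fourth differences are constant, so the polynomial has degree 4.

4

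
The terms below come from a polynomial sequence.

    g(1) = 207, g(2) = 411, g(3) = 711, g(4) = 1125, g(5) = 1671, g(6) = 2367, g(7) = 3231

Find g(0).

81

204, 300, 414, 546, 696, 864
96, 114, 132, 150, 168
18, 18, 18, 18
The third differences are constant at 18.
Work back: 96 − 18 = 78;  204 − 78 = 126;  207 − 126 = 81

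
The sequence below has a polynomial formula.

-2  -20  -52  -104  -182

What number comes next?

-292

-18, -32, -52, -78
-14, -20, -26
-6, -6
The third differences are constant (-6).
-26 − 6 = -32;  -78 − 32 = -110;  -182 − 110 = -292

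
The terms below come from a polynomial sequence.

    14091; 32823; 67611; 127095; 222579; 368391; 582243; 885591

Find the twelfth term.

3574263

D1: 18732 , 34788 , 59484 , 95484 , 145812 , 213852 , 303348
D2: 16056 , 24696 , 36000 , 50328 , 68040 , 89496
D3: 8640 , 11304 , 14328 , 17712 , 21456
D4: 2664 , 3024 , 3384 , 3744
D5: 360 , 360 , 360
The fifth differences are constant (360).
3744 + 360 = 4104;  21456 + 4104 = 25560;  89496 + 25560 = 115056;  303348 + 115056 = 418404;  885591 + 418404 = 1303995
4104 + 360 = 4464;  25560 + 4464 = 30024;  115056 + 30024 = 145080;  418404 + 145080 = 563484;  1303995 + 563484 = 1867479
4464 + 360 = 4824;  30024 + 4824 = 34848;  145080 + 34848 = 179928;  563484 + 179928 = 743412;  1867479 + 743412 = 2610891
4824 + 360 = 5184;  34848 + 5184 = 40032;  179928 + 40032 = 219960;  743412 + 219960 = 963372;  2610891 + 963372 = 3574263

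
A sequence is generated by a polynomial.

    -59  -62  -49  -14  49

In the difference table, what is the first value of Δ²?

D1: -3, 13, 35, 63
D2: 16, 22, 28
D3: 6, 6

16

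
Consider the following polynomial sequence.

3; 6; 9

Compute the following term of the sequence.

3 , 3
The first differences are constant (3).
9 + 3 = 12

12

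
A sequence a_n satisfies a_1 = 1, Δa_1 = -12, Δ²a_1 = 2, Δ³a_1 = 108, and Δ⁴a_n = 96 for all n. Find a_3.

-21

Build the table forward from the leading diagonal:
D4: 96  96  96
D3: 108  204  300
D2: 2  110  314
D1: -12  -10  100
a: 1  -11  -21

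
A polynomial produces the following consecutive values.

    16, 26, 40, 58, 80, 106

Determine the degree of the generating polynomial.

Δ: 10, 14, 18, 22, 26
Δ²: 4, 4, 4, 4
The second differences are constant, so the polynomial has degree 2.

2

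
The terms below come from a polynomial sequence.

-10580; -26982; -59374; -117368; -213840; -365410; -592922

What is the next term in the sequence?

-921924

Δ: -16402, -32392, -57994, -96472, -151570, -227512
Δ²: -15990, -25602, -38478, -55098, -75942
Δ³: -9612, -12876, -16620, -20844
Δ⁴: -3264, -3744, -4224
Δ⁵: -480, -480
Fifth differences constant at -480.
-4224 − 480 = -4704;  -20844 − 4704 = -25548;  -75942 − 25548 = -101490;  -227512 − 101490 = -329002;  -592922 − 329002 = -921924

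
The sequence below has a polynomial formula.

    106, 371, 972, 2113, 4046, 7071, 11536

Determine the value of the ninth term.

26418

First differences: 265 , 601 , 1141 , 1933 , 3025 , 4465
Second differences: 336 , 540 , 792 , 1092 , 1440
Third differences: 204 , 252 , 300 , 348
Fourth differences: 48 , 48 , 48
Constant fourth difference = 48, so extend:
348 + 48 = 396;  1440 + 396 = 1836;  4465 + 1836 = 6301;  11536 + 6301 = 17837
396 + 48 = 444;  1836 + 444 = 2280;  6301 + 2280 = 8581;  17837 + 8581 = 26418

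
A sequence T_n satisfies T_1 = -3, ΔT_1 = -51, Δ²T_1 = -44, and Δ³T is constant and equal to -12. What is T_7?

Build the table forward from the leading diagonal:
Δ³: -12, -12, -12, -12, -12, -12, -12
Δ²: -44, -56, -68, -80, -92, -104, -116
Δ: -51, -95, -151, -219, -299, -391, -495
T: -3, -54, -149, -300, -519, -818, -1209

-1209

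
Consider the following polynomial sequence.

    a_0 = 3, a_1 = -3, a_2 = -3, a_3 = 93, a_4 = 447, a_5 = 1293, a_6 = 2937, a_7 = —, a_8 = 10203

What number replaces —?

5757

Using the first 7 terms:
First differences: -6  0  96  354  846  1644
Second differences: 6  96  258  492  798
Third differences: 90  162  234  306
Fourth differences: 72  72  72
Constant fourth difference = 72.
Extend forward: 306 + 72 = 378;  798 + 378 = 1176;  1644 + 1176 = 2820;  2937 + 2820 = 5757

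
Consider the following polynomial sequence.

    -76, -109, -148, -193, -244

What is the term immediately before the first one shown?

-49

D1: -33, -39, -45, -51
D2: -6, -6, -6
The second differences are constant at -6.
Work back: -33 + 6 = -27;  -76 + 27 = -49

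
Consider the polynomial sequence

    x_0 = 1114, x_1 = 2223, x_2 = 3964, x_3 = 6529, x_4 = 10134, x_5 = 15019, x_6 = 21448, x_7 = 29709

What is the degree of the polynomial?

4

First differences: 1109, 1741, 2565, 3605, 4885, 6429, 8261
Second differences: 632, 824, 1040, 1280, 1544, 1832
Third differences: 192, 216, 240, 264, 288
Fourth differences: 24, 24, 24, 24
The fourth differences are constant, so the polynomial has degree 4.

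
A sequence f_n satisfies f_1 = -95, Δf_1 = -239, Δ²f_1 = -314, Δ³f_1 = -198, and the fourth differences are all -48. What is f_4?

Build the table forward from the leading diagonal:
Fourth differences: -48  -48  -48  -48
Third differences: -198  -246  -294  -342
Second differences: -314  -512  -758  -1052
First differences: -239  -553  -1065  -1823
f: -95  -334  -887  -1952

-1952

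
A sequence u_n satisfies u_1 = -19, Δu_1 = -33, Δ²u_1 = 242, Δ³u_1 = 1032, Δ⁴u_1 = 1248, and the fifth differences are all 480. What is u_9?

178525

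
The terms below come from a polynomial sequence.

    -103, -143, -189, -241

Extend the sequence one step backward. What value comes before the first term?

-69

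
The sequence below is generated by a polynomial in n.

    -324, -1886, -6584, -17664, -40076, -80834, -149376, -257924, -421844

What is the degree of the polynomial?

Δ: -1562, -4698, -11080, -22412, -40758, -68542, -108548, -163920
Δ²: -3136, -6382, -11332, -18346, -27784, -40006, -55372
Δ³: -3246, -4950, -7014, -9438, -12222, -15366
Δ⁴: -1704, -2064, -2424, -2784, -3144
Δ⁵: -360, -360, -360, -360
The fifth differences are constant, so the polynomial has degree 5.

5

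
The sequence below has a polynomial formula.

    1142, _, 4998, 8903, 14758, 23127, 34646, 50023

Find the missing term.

2551

Using the last 6 terms:
Δ: 3905, 5855, 8369, 11519, 15377
Δ²: 1950, 2514, 3150, 3858
Δ³: 564, 636, 708
Δ⁴: 72, 72
Constant fourth difference = 72.
Extend backward: 564 − 72 = 492;  1950 − 492 = 1458;  3905 − 1458 = 2447;  4998 − 2447 = 2551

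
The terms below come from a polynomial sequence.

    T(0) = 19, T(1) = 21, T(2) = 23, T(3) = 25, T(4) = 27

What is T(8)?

Δ: 2 , 2 , 2 , 2
First differences constant at 2.
27 + 2 = 29
29 + 2 = 31
31 + 2 = 33
33 + 2 = 35

35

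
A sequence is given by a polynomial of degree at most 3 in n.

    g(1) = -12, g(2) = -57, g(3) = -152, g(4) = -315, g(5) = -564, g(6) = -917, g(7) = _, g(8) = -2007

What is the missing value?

-1392

Using the first 6 terms:
Δ: -45, -95, -163, -249, -353
Δ²: -50, -68, -86, -104
Δ³: -18, -18, -18
Constant third difference = -18.
Extend forward: -104 − 18 = -122;  -353 − 122 = -475;  -917 − 475 = -1392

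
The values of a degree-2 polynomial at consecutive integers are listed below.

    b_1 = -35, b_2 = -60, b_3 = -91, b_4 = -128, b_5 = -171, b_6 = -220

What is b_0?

-16

D1: -25, -31, -37, -43, -49
D2: -6, -6, -6, -6
The second differences are constant at -6.
Work back: -25 + 6 = -19;  -35 + 19 = -16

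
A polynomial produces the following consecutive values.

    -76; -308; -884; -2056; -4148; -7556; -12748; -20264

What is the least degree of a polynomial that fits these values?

First differences: -232, -576, -1172, -2092, -3408, -5192, -7516
Second differences: -344, -596, -920, -1316, -1784, -2324
Third differences: -252, -324, -396, -468, -540
Fourth differences: -72, -72, -72, -72
The fourth differences are constant, so the polynomial has degree 4.

4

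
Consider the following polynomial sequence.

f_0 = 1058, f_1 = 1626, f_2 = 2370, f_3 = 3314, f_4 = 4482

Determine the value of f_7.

9570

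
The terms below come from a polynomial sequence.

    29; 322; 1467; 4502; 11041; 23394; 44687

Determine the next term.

78982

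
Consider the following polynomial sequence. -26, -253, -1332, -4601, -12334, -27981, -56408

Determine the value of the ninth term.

-179586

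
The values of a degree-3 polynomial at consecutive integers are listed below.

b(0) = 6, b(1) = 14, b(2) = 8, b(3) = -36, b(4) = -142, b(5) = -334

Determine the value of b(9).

8, -6, -44, -106, -192
-14, -38, -62, -86
-24, -24, -24
Third differences constant at -24.
-86 − 24 = -110;  -192 − 110 = -302;  -334 − 302 = -636
-110 − 24 = -134;  -302 − 134 = -436;  -636 − 436 = -1072
-134 − 24 = -158;  -436 − 158 = -594;  -1072 − 594 = -1666
-158 − 24 = -182;  -594 − 182 = -776;  -1666 − 776 = -2442

-2442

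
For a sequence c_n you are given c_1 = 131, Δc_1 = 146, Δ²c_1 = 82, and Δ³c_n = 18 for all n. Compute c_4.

Build the table forward from the leading diagonal:
Third differences: 18, 18, 18, 18
Second differences: 82, 100, 118, 136
First differences: 146, 228, 328, 446
c: 131, 277, 505, 833

833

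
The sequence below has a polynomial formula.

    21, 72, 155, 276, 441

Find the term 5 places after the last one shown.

2136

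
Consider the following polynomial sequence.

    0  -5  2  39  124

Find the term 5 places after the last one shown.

1899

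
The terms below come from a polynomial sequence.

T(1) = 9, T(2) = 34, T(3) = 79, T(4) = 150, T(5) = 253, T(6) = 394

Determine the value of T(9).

Δ: 25, 45, 71, 103, 141
Δ²: 20, 26, 32, 38
Δ³: 6, 6, 6
Third differences constant at 6.
38 + 6 = 44;  141 + 44 = 185;  394 + 185 = 579
44 + 6 = 50;  185 + 50 = 235;  579 + 235 = 814
50 + 6 = 56;  235 + 56 = 291;  814 + 291 = 1105

1105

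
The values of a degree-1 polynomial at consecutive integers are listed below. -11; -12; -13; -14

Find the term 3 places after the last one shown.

-17

Δ: -1 , -1 , -1
The first differences are constant (-1).
-14 − 1 = -15
-15 − 1 = -16
-16 − 1 = -17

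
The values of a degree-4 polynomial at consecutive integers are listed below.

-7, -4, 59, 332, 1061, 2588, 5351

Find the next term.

First differences: 3  63  273  729  1527  2763
Second differences: 60  210  456  798  1236
Third differences: 150  246  342  438
Fourth differences: 96  96  96
Fourth differences constant at 96.
438 + 96 = 534;  1236 + 534 = 1770;  2763 + 1770 = 4533;  5351 + 4533 = 9884

9884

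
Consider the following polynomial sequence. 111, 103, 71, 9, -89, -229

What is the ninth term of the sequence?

-961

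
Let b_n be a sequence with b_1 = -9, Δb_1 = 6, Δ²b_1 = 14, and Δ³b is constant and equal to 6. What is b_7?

Build the table forward from the leading diagonal:
Third differences: 6, 6, 6, 6, 6, 6, 6
Second differences: 14, 20, 26, 32, 38, 44, 50
First differences: 6, 20, 40, 66, 98, 136, 180
b: -9, -3, 17, 57, 123, 221, 357

357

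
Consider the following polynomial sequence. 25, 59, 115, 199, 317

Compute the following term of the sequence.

34, 56, 84, 118
22, 28, 34
6, 6
The third differences are constant (6).
34 + 6 = 40;  118 + 40 = 158;  317 + 158 = 475

475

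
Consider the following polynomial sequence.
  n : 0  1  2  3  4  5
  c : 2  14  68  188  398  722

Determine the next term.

1184

12, 54, 120, 210, 324
42, 66, 90, 114
24, 24, 24
The third differences are constant (24).
114 + 24 = 138;  324 + 138 = 462;  722 + 462 = 1184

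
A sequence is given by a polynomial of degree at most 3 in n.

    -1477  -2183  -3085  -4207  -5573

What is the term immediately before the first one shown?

D1: -706, -902, -1122, -1366
D2: -196, -220, -244
D3: -24, -24
The third differences are constant at -24.
Work back: -196 + 24 = -172;  -706 + 172 = -534;  -1477 + 534 = -943

-943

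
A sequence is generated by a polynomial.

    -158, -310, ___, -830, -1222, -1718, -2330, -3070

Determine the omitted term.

-530

Using the last 5 terms:
D1: -392, -496, -612, -740
D2: -104, -116, -128
D3: -12, -12
Constant third difference = -12.
Extend backward: -104 + 12 = -92;  -392 + 92 = -300;  -830 + 300 = -530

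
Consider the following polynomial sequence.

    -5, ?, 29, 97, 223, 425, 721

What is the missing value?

1

Using the last 5 terms:
D1: 68, 126, 202, 296
D2: 58, 76, 94
D3: 18, 18
Constant third difference = 18.
Extend backward: 58 − 18 = 40;  68 − 40 = 28;  29 − 28 = 1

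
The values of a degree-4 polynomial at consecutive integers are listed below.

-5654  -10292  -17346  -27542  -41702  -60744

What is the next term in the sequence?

First differences: -4638, -7054, -10196, -14160, -19042
Second differences: -2416, -3142, -3964, -4882
Third differences: -726, -822, -918
Fourth differences: -96, -96
Fourth differences constant at -96.
-918 − 96 = -1014;  -4882 − 1014 = -5896;  -19042 − 5896 = -24938;  -60744 − 24938 = -85682

-85682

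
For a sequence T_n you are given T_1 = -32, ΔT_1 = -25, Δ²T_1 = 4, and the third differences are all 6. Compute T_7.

Build the table forward from the leading diagonal:
Third differences: 6, 6, 6, 6, 6, 6, 6
Second differences: 4, 10, 16, 22, 28, 34, 40
First differences: -25, -21, -11, 5, 27, 55, 89
T: -32, -57, -78, -89, -84, -57, -2

-2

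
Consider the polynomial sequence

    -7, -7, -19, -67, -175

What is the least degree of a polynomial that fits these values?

3

0, -12, -48, -108
-12, -36, -60
-24, -24
The third differences are constant, so the polynomial has degree 3.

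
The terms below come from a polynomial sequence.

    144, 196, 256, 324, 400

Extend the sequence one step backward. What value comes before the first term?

100

First differences: 52, 60, 68, 76
Second differences: 8, 8, 8
The second differences are constant at 8.
Work back: 52 − 8 = 44;  144 − 44 = 100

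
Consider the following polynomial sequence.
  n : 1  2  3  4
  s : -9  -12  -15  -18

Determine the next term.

First differences: -3 , -3 , -3
First differences constant at -3.
-18 − 3 = -21

-21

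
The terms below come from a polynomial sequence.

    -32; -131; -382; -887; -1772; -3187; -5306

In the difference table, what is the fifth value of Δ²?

-704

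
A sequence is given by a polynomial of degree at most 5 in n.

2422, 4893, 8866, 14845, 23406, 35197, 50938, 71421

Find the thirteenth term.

First differences: 2471  3973  5979  8561  11791  15741  20483
Second differences: 1502  2006  2582  3230  3950  4742
Third differences: 504  576  648  720  792
Fourth differences: 72  72  72  72
The fourth differences are constant (72).
792 + 72 = 864;  4742 + 864 = 5606;  20483 + 5606 = 26089;  71421 + 26089 = 97510
864 + 72 = 936;  5606 + 936 = 6542;  26089 + 6542 = 32631;  97510 + 32631 = 130141
936 + 72 = 1008;  6542 + 1008 = 7550;  32631 + 7550 = 40181;  130141 + 40181 = 170322
1008 + 72 = 1080;  7550 + 1080 = 8630;  40181 + 8630 = 48811;  170322 + 48811 = 219133
1080 + 72 = 1152;  8630 + 1152 = 9782;  48811 + 9782 = 58593;  219133 + 58593 = 277726

277726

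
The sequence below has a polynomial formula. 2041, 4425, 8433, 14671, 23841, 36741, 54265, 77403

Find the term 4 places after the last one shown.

2384, 4008, 6238, 9170, 12900, 17524, 23138
1624, 2230, 2932, 3730, 4624, 5614
606, 702, 798, 894, 990
96, 96, 96, 96
Constant fourth difference = 96, so extend:
990 + 96 = 1086;  5614 + 1086 = 6700;  23138 + 6700 = 29838;  77403 + 29838 = 107241
1086 + 96 = 1182;  6700 + 1182 = 7882;  29838 + 7882 = 37720;  107241 + 37720 = 144961
1182 + 96 = 1278;  7882 + 1278 = 9160;  37720 + 9160 = 46880;  144961 + 46880 = 191841
1278 + 96 = 1374;  9160 + 1374 = 10534;  46880 + 10534 = 57414;  191841 + 57414 = 249255

249255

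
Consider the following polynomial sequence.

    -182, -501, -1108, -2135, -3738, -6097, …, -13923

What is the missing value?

-9416

Using the first 6 terms:
First differences: -319, -607, -1027, -1603, -2359
Second differences: -288, -420, -576, -756
Third differences: -132, -156, -180
Fourth differences: -24, -24
Constant fourth difference = -24.
Extend forward: -180 − 24 = -204;  -756 − 204 = -960;  -2359 − 960 = -3319;  -6097 − 3319 = -9416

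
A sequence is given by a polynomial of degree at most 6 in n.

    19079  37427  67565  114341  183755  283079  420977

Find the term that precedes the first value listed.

8705

First differences: 18348, 30138, 46776, 69414, 99324, 137898
Second differences: 11790, 16638, 22638, 29910, 38574
Third differences: 4848, 6000, 7272, 8664
Fourth differences: 1152, 1272, 1392
Fifth differences: 120, 120
The fifth differences are constant at 120.
Work back: 1152 − 120 = 1032;  4848 − 1032 = 3816;  11790 − 3816 = 7974;  18348 − 7974 = 10374;  19079 − 10374 = 8705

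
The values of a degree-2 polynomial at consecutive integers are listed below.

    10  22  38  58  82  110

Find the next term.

142

D1: 12, 16, 20, 24, 28
D2: 4, 4, 4, 4
The second differences are constant (4).
28 + 4 = 32;  110 + 32 = 142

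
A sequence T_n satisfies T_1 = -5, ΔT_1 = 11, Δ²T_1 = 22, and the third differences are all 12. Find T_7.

Build the table forward from the leading diagonal:
Third differences: 12, 12, 12, 12, 12, 12, 12
Second differences: 22, 34, 46, 58, 70, 82, 94
First differences: 11, 33, 67, 113, 171, 241, 323
T: -5, 6, 39, 106, 219, 390, 631

631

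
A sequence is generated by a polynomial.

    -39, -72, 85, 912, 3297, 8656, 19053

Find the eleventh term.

181701

First differences: -33, 157, 827, 2385, 5359, 10397
Second differences: 190, 670, 1558, 2974, 5038
Third differences: 480, 888, 1416, 2064
Fourth differences: 408, 528, 648
Fifth differences: 120, 120
Constant fifth difference = 120, so extend:
648 + 120 = 768;  2064 + 768 = 2832;  5038 + 2832 = 7870;  10397 + 7870 = 18267;  19053 + 18267 = 37320
768 + 120 = 888;  2832 + 888 = 3720;  7870 + 3720 = 11590;  18267 + 11590 = 29857;  37320 + 29857 = 67177
888 + 120 = 1008;  3720 + 1008 = 4728;  11590 + 4728 = 16318;  29857 + 16318 = 46175;  67177 + 46175 = 113352
1008 + 120 = 1128;  4728 + 1128 = 5856;  16318 + 5856 = 22174;  46175 + 22174 = 68349;  113352 + 68349 = 181701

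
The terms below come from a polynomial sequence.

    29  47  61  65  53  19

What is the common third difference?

-6

Δ: 18, 14, 4, -12, -34
Δ²: -4, -10, -16, -22
Δ³: -6, -6, -6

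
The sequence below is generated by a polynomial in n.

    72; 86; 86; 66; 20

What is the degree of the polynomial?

3

Δ: 14, 0, -20, -46
Δ²: -14, -20, -26
Δ³: -6, -6
The third differences are constant, so the polynomial has degree 3.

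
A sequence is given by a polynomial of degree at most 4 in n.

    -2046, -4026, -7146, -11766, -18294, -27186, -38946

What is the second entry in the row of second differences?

-1500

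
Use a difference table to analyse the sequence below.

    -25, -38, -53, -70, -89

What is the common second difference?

First differences: -13, -15, -17, -19
Second differences: -2, -2, -2

-2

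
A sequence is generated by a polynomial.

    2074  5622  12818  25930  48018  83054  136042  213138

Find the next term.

First differences: 3548, 7196, 13112, 22088, 35036, 52988, 77096
Second differences: 3648, 5916, 8976, 12948, 17952, 24108
Third differences: 2268, 3060, 3972, 5004, 6156
Fourth differences: 792, 912, 1032, 1152
Fifth differences: 120, 120, 120
The fifth differences are constant (120).
1152 + 120 = 1272;  6156 + 1272 = 7428;  24108 + 7428 = 31536;  77096 + 31536 = 108632;  213138 + 108632 = 321770

321770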